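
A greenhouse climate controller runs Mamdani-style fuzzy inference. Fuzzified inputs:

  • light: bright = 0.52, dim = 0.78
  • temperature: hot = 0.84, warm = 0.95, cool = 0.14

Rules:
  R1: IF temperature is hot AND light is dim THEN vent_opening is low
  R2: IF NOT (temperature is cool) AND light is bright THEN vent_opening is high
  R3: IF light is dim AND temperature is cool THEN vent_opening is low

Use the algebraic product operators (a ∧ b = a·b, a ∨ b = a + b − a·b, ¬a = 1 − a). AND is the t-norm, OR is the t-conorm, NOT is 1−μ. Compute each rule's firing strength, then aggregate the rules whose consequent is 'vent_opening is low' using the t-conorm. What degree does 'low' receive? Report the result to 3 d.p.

R1: hot=0.84, dim=0.78; AND[a·b] → w = 0.6552
R2: ¬cool=1−0.14=0.86, bright=0.52; AND[a·b] → w = 0.4472
R3: dim=0.78, cool=0.14; AND[a·b] → w = 0.1092
Rules with consequent 'low': {R1, R3} → strengths 0.6552, 0.1092
Aggregate via t-conorm [a + b − a·b]: 0.6929

0.693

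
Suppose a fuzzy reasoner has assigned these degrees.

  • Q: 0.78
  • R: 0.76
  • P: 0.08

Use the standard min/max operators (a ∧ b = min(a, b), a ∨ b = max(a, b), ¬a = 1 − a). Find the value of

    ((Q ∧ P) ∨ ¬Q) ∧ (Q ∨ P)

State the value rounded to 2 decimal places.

0.22

Q ∧ P = min(a, b) on (0.78, 0.08) = 0.08
¬Q = 1 − 0.78 = 0.22
(Q ∧ P) ∨ ¬Q = max(a, b) on (0.08, 0.22) = 0.22
Q ∨ P = max(a, b) on (0.78, 0.08) = 0.78
((Q ∧ P) ∨ ¬Q) ∧ (Q ∨ P) = min(a, b) on (0.22, 0.78) = 0.22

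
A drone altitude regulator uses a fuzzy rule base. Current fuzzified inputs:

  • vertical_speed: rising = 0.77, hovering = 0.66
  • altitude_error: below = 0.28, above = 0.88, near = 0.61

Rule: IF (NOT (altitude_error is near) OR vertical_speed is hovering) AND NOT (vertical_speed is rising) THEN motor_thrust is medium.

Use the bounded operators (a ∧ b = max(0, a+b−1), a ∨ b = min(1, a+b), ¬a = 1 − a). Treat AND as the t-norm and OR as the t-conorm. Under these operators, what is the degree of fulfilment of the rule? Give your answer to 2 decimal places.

firing strength: (¬near=1−0.61=0.39 OR hovering=0.66) = 1.00; AND[max(0, a+b−1)] with ¬rising=1−0.77=0.23 → w = 0.23

0.23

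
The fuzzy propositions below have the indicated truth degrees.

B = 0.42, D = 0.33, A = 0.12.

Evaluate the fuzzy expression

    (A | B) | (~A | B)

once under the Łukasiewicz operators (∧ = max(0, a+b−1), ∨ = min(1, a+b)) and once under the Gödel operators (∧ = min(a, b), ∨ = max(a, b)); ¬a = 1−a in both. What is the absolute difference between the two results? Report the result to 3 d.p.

Under Łukasiewicz:
  A | B = min(1, a+b) on (0.12, 0.42) = 0.54
  ~A = 1 − 0.12 = 0.88
  ~A | B = min(1, a+b) on (0.88, 0.42) = 1.00
  (A | B) | (~A | B) = min(1, a+b) on (0.54, 1.00) = 1.00
  → value = 1.0000
Under Gödel:
  A | B = max(a, b) on (0.12, 0.42) = 0.42
  ~A = 1 − 0.12 = 0.88
  ~A | B = max(a, b) on (0.88, 0.42) = 0.88
  (A | B) | (~A | B) = max(a, b) on (0.42, 0.88) = 0.88
  → value = 0.8800
|1.0000 − 0.8800| = 0.120

0.120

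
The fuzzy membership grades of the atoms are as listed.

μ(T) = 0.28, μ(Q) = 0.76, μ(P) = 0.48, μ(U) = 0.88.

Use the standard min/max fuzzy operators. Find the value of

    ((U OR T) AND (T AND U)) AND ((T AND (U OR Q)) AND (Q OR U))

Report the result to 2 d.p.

U OR T = max(a, b) on (0.88, 0.28) = 0.88
T AND U = min(a, b) on (0.28, 0.88) = 0.28
(U OR T) AND (T AND U) = min(a, b) on (0.88, 0.28) = 0.28
U OR Q = max(a, b) on (0.88, 0.76) = 0.88
T AND (U OR Q) = min(a, b) on (0.28, 0.88) = 0.28
Q OR U = max(a, b) on (0.76, 0.88) = 0.88
(T AND (U OR Q)) AND (Q OR U) = min(a, b) on (0.28, 0.88) = 0.28
((U OR T) AND (T AND U)) AND ((T AND (U OR Q)) AND (Q OR U)) = min(a, b) on (0.28, 0.28) = 0.28

0.28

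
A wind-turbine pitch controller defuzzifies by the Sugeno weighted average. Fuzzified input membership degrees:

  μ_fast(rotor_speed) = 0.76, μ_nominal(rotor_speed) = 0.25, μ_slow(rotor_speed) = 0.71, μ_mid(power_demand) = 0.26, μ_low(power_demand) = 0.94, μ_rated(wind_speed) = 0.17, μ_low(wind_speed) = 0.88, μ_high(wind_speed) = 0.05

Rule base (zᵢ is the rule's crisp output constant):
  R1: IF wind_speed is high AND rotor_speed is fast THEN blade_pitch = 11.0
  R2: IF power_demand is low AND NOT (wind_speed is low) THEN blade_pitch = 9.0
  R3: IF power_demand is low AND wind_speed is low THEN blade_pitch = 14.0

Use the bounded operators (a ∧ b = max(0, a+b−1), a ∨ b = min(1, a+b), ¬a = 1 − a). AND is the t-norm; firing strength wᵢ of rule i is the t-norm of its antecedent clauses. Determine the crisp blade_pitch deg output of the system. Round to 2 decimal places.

R1 (z=11.0): high=0.05, fast=0.76; AND[max(0, a+b−1)] → w = 0.00
R2 (z=9.0): low=0.94, ¬low=1−0.88=0.12; AND[max(0, a+b−1)] → w = 0.06
R3 (z=14.0): low=0.94, low=0.88; AND[max(0, a+b−1)] → w = 0.82
Weighted average = (0.00·11.0 + 0.06·9.0 + 0.82·14.0) / (0.00 + 0.06 + 0.82)
  = 12.0200 / 0.8800 = 13.66

13.66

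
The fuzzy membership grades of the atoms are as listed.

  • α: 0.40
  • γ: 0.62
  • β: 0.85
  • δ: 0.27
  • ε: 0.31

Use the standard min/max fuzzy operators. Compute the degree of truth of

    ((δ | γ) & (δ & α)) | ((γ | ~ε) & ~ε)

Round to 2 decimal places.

0.69

δ | γ = max(a, b) on (0.27, 0.62) = 0.62
δ & α = min(a, b) on (0.27, 0.40) = 0.27
(δ | γ) & (δ & α) = min(a, b) on (0.62, 0.27) = 0.27
~ε = 1 − 0.31 = 0.69
γ | ~ε = max(a, b) on (0.62, 0.69) = 0.69
~ε = 1 − 0.31 = 0.69
(γ | ~ε) & ~ε = min(a, b) on (0.69, 0.69) = 0.69
((δ | γ) & (δ & α)) | ((γ | ~ε) & ~ε) = max(a, b) on (0.27, 0.69) = 0.69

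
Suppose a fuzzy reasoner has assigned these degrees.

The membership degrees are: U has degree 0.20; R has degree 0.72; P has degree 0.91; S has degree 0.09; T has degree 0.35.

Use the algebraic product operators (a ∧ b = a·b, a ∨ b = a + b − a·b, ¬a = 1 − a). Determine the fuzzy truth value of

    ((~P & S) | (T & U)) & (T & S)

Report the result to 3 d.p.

0.002

~P = 1 − 0.9100 = 0.0900
~P & S = a·b on (0.0900, 0.0900) = 0.0081
T & U = a·b on (0.3500, 0.2000) = 0.0700
(~P & S) | (T & U) = a + b − a·b on (0.0081, 0.0700) = 0.0775
T & S = a·b on (0.3500, 0.0900) = 0.0315
((~P & S) | (T & U)) & (T & S) = a·b on (0.0775, 0.0315) = 0.0024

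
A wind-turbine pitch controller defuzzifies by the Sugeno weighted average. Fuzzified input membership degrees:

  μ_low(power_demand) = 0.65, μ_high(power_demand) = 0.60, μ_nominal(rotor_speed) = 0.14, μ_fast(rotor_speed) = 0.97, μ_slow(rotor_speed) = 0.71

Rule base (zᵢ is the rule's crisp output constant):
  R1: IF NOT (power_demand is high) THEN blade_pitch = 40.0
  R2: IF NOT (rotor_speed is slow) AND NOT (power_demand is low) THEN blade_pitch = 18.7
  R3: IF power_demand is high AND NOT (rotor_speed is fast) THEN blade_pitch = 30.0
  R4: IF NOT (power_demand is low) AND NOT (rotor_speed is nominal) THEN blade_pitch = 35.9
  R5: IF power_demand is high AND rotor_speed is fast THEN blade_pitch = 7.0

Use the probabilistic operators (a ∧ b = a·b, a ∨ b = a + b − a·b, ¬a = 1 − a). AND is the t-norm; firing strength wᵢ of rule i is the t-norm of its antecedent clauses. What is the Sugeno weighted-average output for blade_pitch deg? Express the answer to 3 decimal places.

R1 (z=40.0): ¬high=1−0.60=0.40 → w = 0.4000
R2 (z=18.7): ¬slow=1−0.71=0.29, ¬low=1−0.65=0.35; AND[a·b] → w = 0.1015
R3 (z=30.0): high=0.60, ¬fast=1−0.97=0.03; AND[a·b] → w = 0.0180
R4 (z=35.9): ¬low=1−0.65=0.35, ¬nominal=1−0.14=0.86; AND[a·b] → w = 0.3010
R5 (z=7.0): high=0.60, fast=0.97; AND[a·b] → w = 0.5820
Weighted average = (0.4000·40.0 + 0.1015·18.7 + 0.0180·30.0 + 0.3010·35.9 + 0.5820·7.0) / (0.4000 + 0.1015 + 0.0180 + 0.3010 + 0.5820)
  = 33.3179 / 1.4025 = 23.756

23.756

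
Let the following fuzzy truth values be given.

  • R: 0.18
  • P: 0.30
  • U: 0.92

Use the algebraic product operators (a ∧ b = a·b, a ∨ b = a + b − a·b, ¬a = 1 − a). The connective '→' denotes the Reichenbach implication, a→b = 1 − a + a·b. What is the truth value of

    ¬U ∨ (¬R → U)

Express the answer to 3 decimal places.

0.940

¬U = 1 − 0.9200 = 0.0800
¬R = 1 − 0.1800 = 0.8200
¬R → U  [Reichenbach: 1 − a + a·b] with a=0.8200, b=0.9200 → 0.9344
¬U ∨ (¬R → U) = a + b − a·b on (0.0800, 0.9344) = 0.9396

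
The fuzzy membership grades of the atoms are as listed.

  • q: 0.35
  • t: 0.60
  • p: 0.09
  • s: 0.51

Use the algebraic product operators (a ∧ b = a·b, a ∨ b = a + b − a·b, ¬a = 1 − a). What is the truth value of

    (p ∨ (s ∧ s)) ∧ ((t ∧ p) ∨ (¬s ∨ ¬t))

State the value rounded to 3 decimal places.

0.232

s ∧ s = a·b on (0.5100, 0.5100) = 0.2601
p ∨ (s ∧ s) = a + b − a·b on (0.0900, 0.2601) = 0.3267
t ∧ p = a·b on (0.6000, 0.0900) = 0.0540
¬s = 1 − 0.5100 = 0.4900
¬t = 1 − 0.6000 = 0.4000
¬s ∨ ¬t = a + b − a·b on (0.4900, 0.4000) = 0.6940
(t ∧ p) ∨ (¬s ∨ ¬t) = a + b − a·b on (0.0540, 0.6940) = 0.7105
(p ∨ (s ∧ s)) ∧ ((t ∧ p) ∨ (¬s ∨ ¬t)) = a·b on (0.3267, 0.7105) = 0.2321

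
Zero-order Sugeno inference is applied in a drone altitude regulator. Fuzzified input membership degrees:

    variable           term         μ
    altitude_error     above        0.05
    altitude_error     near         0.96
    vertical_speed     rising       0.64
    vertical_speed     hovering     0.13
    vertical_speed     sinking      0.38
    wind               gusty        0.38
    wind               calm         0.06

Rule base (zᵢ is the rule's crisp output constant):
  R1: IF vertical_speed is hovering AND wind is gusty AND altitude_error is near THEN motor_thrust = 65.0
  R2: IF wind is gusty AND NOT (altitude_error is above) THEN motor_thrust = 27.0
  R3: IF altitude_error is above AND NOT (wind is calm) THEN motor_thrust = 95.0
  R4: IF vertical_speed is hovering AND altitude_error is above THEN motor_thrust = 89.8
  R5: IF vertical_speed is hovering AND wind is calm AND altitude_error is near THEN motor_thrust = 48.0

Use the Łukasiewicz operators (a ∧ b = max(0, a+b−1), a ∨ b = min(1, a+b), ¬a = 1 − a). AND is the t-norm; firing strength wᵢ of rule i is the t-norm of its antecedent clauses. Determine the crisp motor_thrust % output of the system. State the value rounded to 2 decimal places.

27.00

R1 (z=65.0): hovering=0.13, gusty=0.38, near=0.96; AND[max(0, a+b−1)] → w = 0.00
R2 (z=27.0): gusty=0.38, ¬above=1−0.05=0.95; AND[max(0, a+b−1)] → w = 0.33
R3 (z=95.0): above=0.05, ¬calm=1−0.06=0.94; AND[max(0, a+b−1)] → w = 0.00
R4 (z=89.8): hovering=0.13, above=0.05; AND[max(0, a+b−1)] → w = 0.00
R5 (z=48.0): hovering=0.13, calm=0.06, near=0.96; AND[max(0, a+b−1)] → w = 0.00
Weighted average = (0.00·65.0 + 0.33·27.0 + 0.00·95.0 + 0.00·89.8 + 0.00·48.0) / (0.00 + 0.33 + 0.00 + 0.00 + 0.00)
  = 8.9100 / 0.3300 = 27.00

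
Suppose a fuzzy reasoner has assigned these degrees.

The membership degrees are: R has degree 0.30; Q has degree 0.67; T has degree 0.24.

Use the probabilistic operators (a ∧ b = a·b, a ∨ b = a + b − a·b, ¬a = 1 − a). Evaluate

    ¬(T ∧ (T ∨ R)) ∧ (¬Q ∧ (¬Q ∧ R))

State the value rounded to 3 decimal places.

0.029

T ∨ R = a + b − a·b on (0.2400, 0.3000) = 0.4680
T ∧ (T ∨ R) = a·b on (0.2400, 0.4680) = 0.1123
¬(T ∧ (T ∨ R)) = 1 − 0.1123 = 0.8877
¬Q = 1 − 0.6700 = 0.3300
¬Q = 1 − 0.6700 = 0.3300
¬Q ∧ R = a·b on (0.3300, 0.3000) = 0.0990
¬Q ∧ (¬Q ∧ R) = a·b on (0.3300, 0.0990) = 0.0327
¬(T ∧ (T ∨ R)) ∧ (¬Q ∧ (¬Q ∧ R)) = a·b on (0.8877, 0.0327) = 0.0290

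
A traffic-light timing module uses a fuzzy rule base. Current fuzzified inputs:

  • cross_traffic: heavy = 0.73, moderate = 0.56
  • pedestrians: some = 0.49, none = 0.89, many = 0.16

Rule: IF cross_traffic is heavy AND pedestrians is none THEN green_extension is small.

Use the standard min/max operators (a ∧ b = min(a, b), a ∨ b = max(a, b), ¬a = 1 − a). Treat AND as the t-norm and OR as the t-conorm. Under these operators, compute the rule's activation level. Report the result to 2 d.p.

0.73

firing strength: heavy=0.73, none=0.89; AND[min(a, b)] → w = 0.73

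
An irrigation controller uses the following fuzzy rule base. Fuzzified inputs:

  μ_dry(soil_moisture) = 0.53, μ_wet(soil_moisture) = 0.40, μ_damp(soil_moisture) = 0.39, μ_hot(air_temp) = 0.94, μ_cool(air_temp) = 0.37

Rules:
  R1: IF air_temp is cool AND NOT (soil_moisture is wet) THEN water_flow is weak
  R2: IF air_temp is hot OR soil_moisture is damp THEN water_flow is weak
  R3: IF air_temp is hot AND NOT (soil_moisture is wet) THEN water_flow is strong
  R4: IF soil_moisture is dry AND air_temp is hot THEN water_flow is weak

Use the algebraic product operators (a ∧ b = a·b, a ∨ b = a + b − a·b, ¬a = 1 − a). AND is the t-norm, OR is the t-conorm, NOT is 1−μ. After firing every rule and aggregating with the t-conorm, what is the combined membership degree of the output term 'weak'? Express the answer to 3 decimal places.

R1: cool=0.37, ¬wet=1−0.40=0.60; AND[a·b] → w = 0.2220
R2: hot=0.94, damp=0.39; OR[a + b − a·b] → w = 0.9634
R3: hot=0.94, ¬wet=1−0.40=0.60; AND[a·b] → w = 0.5640
R4: dry=0.53, hot=0.94; AND[a·b] → w = 0.4982
Rules with consequent 'weak': {R1, R2, R4} → strengths 0.2220, 0.9634, 0.4982
Aggregate via t-conorm [a + b − a·b]: 0.9857

0.986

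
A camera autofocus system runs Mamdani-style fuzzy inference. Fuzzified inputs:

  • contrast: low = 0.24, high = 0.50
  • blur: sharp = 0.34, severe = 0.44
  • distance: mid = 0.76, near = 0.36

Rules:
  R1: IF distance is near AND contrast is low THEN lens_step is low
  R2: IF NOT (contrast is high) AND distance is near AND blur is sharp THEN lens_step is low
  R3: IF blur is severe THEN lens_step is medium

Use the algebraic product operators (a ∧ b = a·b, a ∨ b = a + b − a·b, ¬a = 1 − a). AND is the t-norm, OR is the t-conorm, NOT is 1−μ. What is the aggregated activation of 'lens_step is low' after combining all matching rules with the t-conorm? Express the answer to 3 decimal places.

0.142

R1: near=0.36, low=0.24; AND[a·b] → w = 0.0864
R2: ¬high=1−0.50=0.50, near=0.36, sharp=0.34; AND[a·b] → w = 0.0612
R3: severe=0.44 → w = 0.4400
Rules with consequent 'low': {R1, R2} → strengths 0.0864, 0.0612
Aggregate via t-conorm [a + b − a·b]: 0.1423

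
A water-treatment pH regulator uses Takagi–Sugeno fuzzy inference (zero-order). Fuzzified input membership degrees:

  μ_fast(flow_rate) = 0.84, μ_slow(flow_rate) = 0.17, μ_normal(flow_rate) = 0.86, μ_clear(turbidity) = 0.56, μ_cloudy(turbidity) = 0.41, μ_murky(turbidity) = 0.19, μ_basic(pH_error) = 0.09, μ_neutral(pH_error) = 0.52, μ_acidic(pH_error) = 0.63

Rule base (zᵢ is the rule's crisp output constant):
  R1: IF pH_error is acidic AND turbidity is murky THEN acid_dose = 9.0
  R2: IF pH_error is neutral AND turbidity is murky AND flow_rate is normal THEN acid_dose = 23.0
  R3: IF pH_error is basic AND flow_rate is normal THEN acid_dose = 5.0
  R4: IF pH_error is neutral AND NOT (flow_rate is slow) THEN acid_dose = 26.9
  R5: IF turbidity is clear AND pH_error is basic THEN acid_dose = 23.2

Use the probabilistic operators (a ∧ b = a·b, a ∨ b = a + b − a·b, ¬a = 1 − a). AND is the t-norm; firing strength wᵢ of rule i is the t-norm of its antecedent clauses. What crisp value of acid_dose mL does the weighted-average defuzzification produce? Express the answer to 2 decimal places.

R1 (z=9.0): acidic=0.63, murky=0.19; AND[a·b] → w = 0.1197
R2 (z=23.0): neutral=0.52, murky=0.19, normal=0.86; AND[a·b] → w = 0.0850
R3 (z=5.0): basic=0.09, normal=0.86; AND[a·b] → w = 0.0774
R4 (z=26.9): neutral=0.52, ¬slow=1−0.17=0.83; AND[a·b] → w = 0.4316
R5 (z=23.2): clear=0.56, basic=0.09; AND[a·b] → w = 0.0504
Weighted average = (0.1197·9.0 + 0.0850·23.0 + 0.0774·5.0 + 0.4316·26.9 + 0.0504·23.2) / (0.1197 + 0.0850 + 0.0774 + 0.4316 + 0.0504)
  = 16.1979 / 0.7641 = 21.20

21.20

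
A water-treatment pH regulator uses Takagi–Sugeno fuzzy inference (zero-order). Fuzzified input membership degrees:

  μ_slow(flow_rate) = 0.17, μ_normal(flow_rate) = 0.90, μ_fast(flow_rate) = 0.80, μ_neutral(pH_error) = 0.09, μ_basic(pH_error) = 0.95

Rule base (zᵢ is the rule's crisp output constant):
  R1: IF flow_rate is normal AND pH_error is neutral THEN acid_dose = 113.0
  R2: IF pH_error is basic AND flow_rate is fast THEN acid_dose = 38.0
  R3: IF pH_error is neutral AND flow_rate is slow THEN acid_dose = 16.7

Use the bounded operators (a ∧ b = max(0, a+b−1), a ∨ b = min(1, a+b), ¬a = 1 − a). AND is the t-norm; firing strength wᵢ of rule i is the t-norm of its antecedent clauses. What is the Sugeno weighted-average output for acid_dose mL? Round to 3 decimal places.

38.000

R1 (z=113.0): normal=0.90, neutral=0.09; AND[max(0, a+b−1)] → w = 0.00
R2 (z=38.0): basic=0.95, fast=0.80; AND[max(0, a+b−1)] → w = 0.75
R3 (z=16.7): neutral=0.09, slow=0.17; AND[max(0, a+b−1)] → w = 0.00
Weighted average = (0.00·113.0 + 0.75·38.0 + 0.00·16.7) / (0.00 + 0.75 + 0.00)
  = 28.5000 / 0.7500 = 38.000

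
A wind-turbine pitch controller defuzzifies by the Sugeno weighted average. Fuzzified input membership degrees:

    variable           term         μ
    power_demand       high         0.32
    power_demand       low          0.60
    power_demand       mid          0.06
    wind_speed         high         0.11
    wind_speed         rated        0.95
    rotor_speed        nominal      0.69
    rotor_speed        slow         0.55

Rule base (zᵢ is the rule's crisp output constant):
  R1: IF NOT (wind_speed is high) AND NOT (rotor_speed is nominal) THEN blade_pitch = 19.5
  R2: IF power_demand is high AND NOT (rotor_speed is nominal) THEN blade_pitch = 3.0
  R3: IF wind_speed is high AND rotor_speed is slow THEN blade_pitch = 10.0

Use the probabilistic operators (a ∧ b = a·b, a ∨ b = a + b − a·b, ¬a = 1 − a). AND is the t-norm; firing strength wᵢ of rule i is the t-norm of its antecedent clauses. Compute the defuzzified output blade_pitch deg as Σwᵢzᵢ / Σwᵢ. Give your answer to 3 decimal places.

14.423

R1 (z=19.5): ¬high=1−0.11=0.89, ¬nominal=1−0.69=0.31; AND[a·b] → w = 0.2759
R2 (z=3.0): high=0.32, ¬nominal=1−0.69=0.31; AND[a·b] → w = 0.0992
R3 (z=10.0): high=0.11, slow=0.55; AND[a·b] → w = 0.0605
Weighted average = (0.2759·19.5 + 0.0992·3.0 + 0.0605·10.0) / (0.2759 + 0.0992 + 0.0605)
  = 6.2827 / 0.4356 = 14.423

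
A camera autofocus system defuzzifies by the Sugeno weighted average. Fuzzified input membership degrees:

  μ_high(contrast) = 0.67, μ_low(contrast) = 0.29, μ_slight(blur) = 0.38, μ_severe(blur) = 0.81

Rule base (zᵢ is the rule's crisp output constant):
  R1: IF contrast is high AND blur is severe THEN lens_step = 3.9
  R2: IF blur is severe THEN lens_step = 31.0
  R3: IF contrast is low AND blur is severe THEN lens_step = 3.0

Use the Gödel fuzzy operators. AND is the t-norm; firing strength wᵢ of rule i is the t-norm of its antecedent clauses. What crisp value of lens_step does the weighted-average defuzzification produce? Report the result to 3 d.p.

16.154

R1 (z=3.9): high=0.67, severe=0.81; AND[min(a, b)] → w = 0.67
R2 (z=31.0): severe=0.81 → w = 0.81
R3 (z=3.0): low=0.29, severe=0.81; AND[min(a, b)] → w = 0.29
Weighted average = (0.67·3.9 + 0.81·31.0 + 0.29·3.0) / (0.67 + 0.81 + 0.29)
  = 28.5930 / 1.7700 = 16.154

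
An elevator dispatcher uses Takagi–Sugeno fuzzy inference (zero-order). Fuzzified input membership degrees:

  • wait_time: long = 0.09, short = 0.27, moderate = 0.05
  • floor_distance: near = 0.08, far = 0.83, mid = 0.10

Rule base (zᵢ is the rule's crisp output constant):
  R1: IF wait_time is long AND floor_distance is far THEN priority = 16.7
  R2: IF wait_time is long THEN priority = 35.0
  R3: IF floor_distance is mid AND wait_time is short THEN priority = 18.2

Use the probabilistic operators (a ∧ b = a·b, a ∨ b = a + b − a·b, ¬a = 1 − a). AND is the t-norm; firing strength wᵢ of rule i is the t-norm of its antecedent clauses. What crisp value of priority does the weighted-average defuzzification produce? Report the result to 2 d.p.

25.50

R1 (z=16.7): long=0.09, far=0.83; AND[a·b] → w = 0.0747
R2 (z=35.0): long=0.09 → w = 0.0900
R3 (z=18.2): mid=0.10, short=0.27; AND[a·b] → w = 0.0270
Weighted average = (0.0747·16.7 + 0.0900·35.0 + 0.0270·18.2) / (0.0747 + 0.0900 + 0.0270)
  = 4.8889 / 0.1917 = 25.50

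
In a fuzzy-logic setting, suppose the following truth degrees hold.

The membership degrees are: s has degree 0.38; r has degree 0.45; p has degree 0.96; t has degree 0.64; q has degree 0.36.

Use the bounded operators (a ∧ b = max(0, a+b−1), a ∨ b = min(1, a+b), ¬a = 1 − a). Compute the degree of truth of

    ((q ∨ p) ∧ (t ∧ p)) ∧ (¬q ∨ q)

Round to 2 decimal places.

0.60

q ∨ p = min(1, a+b) on (0.36, 0.96) = 1.00
t ∧ p = max(0, a+b−1) on (0.64, 0.96) = 0.60
(q ∨ p) ∧ (t ∧ p) = max(0, a+b−1) on (1.00, 0.60) = 0.60
¬q = 1 − 0.36 = 0.64
¬q ∨ q = min(1, a+b) on (0.64, 0.36) = 1.00
((q ∨ p) ∧ (t ∧ p)) ∧ (¬q ∨ q) = max(0, a+b−1) on (0.60, 1.00) = 0.60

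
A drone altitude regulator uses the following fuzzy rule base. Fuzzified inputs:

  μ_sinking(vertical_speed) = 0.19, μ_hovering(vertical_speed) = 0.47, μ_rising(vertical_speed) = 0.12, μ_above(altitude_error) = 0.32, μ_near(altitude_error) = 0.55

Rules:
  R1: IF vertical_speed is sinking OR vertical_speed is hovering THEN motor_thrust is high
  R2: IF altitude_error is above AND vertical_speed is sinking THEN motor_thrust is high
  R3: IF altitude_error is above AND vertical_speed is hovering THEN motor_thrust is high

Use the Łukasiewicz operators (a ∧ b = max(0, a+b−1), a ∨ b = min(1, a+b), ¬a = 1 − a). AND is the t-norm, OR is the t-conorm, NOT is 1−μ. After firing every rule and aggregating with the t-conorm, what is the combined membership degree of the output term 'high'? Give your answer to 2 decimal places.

R1: sinking=0.19, hovering=0.47; OR[min(1, a+b)] → w = 0.66
R2: above=0.32, sinking=0.19; AND[max(0, a+b−1)] → w = 0.00
R3: above=0.32, hovering=0.47; AND[max(0, a+b−1)] → w = 0.00
Rules with consequent 'high': {R1, R2, R3} → strengths 0.66, 0.00, 0.00
Aggregate via t-conorm [min(1, a+b)]: 0.66

0.66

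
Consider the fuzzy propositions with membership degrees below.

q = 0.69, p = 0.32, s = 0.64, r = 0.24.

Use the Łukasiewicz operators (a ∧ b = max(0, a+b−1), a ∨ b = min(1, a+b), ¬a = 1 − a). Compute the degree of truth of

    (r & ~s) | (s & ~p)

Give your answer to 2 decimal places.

0.32

~s = 1 − 0.64 = 0.36
r & ~s = max(0, a+b−1) on (0.24, 0.36) = 0.00
~p = 1 − 0.32 = 0.68
s & ~p = max(0, a+b−1) on (0.64, 0.68) = 0.32
(r & ~s) | (s & ~p) = min(1, a+b) on (0.00, 0.32) = 0.32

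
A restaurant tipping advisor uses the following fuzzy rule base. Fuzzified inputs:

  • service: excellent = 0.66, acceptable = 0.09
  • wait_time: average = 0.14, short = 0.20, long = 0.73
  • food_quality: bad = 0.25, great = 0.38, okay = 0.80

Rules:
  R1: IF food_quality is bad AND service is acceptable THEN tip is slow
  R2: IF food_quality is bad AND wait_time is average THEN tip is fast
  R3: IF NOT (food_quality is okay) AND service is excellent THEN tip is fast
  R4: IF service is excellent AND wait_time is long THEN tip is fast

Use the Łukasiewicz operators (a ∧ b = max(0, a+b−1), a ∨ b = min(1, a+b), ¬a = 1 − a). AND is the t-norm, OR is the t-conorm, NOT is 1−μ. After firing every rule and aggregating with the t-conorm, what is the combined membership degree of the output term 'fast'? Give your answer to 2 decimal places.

R1: bad=0.25, acceptable=0.09; AND[max(0, a+b−1)] → w = 0.00
R2: bad=0.25, average=0.14; AND[max(0, a+b−1)] → w = 0.00
R3: ¬okay=1−0.80=0.20, excellent=0.66; AND[max(0, a+b−1)] → w = 0.00
R4: excellent=0.66, long=0.73; AND[max(0, a+b−1)] → w = 0.39
Rules with consequent 'fast': {R2, R3, R4} → strengths 0.00, 0.00, 0.39
Aggregate via t-conorm [min(1, a+b)]: 0.39

0.39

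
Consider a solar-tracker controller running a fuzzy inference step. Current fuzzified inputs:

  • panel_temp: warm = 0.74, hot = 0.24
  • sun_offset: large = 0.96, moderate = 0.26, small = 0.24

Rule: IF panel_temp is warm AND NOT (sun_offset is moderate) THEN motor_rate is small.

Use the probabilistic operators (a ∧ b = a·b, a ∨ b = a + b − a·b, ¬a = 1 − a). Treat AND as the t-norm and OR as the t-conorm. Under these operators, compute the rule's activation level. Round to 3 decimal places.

0.548

firing strength: warm=0.74, ¬moderate=1−0.26=0.74; AND[a·b] → w = 0.5476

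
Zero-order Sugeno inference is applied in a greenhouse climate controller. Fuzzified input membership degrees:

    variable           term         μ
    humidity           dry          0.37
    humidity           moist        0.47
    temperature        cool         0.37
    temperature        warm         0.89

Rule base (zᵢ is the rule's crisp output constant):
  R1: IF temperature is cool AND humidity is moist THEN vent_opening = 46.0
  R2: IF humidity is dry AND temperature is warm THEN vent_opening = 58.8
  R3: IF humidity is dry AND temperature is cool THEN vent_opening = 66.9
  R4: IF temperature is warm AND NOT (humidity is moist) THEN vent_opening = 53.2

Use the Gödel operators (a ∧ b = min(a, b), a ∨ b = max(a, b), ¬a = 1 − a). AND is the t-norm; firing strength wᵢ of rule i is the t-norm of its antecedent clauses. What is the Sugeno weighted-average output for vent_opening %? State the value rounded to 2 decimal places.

55.93

R1 (z=46.0): cool=0.37, moist=0.47; AND[min(a, b)] → w = 0.37
R2 (z=58.8): dry=0.37, warm=0.89; AND[min(a, b)] → w = 0.37
R3 (z=66.9): dry=0.37, cool=0.37; AND[min(a, b)] → w = 0.37
R4 (z=53.2): warm=0.89, ¬moist=1−0.47=0.53; AND[min(a, b)] → w = 0.53
Weighted average = (0.37·46.0 + 0.37·58.8 + 0.37·66.9 + 0.53·53.2) / (0.37 + 0.37 + 0.37 + 0.53)
  = 91.7250 / 1.6400 = 55.93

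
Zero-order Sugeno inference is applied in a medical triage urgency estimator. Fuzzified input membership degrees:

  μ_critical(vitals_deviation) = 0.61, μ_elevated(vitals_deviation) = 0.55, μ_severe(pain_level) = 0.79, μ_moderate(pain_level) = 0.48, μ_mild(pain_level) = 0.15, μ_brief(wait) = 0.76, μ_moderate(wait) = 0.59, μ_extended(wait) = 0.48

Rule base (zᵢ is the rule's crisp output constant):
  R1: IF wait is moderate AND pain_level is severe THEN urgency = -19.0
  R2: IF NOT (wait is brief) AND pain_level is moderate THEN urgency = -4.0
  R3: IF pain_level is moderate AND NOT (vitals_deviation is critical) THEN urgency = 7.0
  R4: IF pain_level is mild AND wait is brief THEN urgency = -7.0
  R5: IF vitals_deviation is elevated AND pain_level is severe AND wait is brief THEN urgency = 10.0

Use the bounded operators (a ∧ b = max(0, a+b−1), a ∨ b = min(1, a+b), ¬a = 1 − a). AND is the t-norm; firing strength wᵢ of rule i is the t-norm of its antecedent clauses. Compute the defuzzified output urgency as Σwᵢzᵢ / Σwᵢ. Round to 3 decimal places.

-12.958

R1 (z=-19.0): moderate=0.59, severe=0.79; AND[max(0, a+b−1)] → w = 0.38
R2 (z=-4.0): ¬brief=1−0.76=0.24, moderate=0.48; AND[max(0, a+b−1)] → w = 0.00
R3 (z=7.0): moderate=0.48, ¬critical=1−0.61=0.39; AND[max(0, a+b−1)] → w = 0.00
R4 (z=-7.0): mild=0.15, brief=0.76; AND[max(0, a+b−1)] → w = 0.00
R5 (z=10.0): elevated=0.55, severe=0.79, brief=0.76; AND[max(0, a+b−1)] → w = 0.10
Weighted average = (0.38·-19.0 + 0.00·-4.0 + 0.00·7.0 + 0.00·-7.0 + 0.10·10.0) / (0.38 + 0.00 + 0.00 + 0.00 + 0.10)
  = -6.2200 / 0.4800 = -12.958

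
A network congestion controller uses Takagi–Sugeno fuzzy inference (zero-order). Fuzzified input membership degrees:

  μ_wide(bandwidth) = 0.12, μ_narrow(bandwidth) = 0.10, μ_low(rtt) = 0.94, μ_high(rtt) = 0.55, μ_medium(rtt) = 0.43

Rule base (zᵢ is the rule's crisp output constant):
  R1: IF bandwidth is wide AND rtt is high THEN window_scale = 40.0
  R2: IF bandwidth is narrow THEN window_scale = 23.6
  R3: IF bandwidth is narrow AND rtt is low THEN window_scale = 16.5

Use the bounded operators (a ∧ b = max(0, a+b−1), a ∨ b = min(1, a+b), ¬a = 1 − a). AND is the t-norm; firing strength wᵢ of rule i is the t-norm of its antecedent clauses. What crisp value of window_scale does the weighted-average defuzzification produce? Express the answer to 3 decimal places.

R1 (z=40.0): wide=0.12, high=0.55; AND[max(0, a+b−1)] → w = 0.00
R2 (z=23.6): narrow=0.10 → w = 0.10
R3 (z=16.5): narrow=0.10, low=0.94; AND[max(0, a+b−1)] → w = 0.04
Weighted average = (0.00·40.0 + 0.10·23.6 + 0.04·16.5) / (0.00 + 0.10 + 0.04)
  = 3.0200 / 0.1400 = 21.571

21.571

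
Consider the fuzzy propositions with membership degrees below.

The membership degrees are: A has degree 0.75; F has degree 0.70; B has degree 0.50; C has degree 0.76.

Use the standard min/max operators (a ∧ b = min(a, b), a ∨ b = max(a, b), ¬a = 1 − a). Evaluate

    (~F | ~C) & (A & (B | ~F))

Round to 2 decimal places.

0.30

~F = 1 − 0.70 = 0.30
~C = 1 − 0.76 = 0.24
~F | ~C = max(a, b) on (0.30, 0.24) = 0.30
~F = 1 − 0.70 = 0.30
B | ~F = max(a, b) on (0.50, 0.30) = 0.50
A & (B | ~F) = min(a, b) on (0.75, 0.50) = 0.50
(~F | ~C) & (A & (B | ~F)) = min(a, b) on (0.30, 0.50) = 0.30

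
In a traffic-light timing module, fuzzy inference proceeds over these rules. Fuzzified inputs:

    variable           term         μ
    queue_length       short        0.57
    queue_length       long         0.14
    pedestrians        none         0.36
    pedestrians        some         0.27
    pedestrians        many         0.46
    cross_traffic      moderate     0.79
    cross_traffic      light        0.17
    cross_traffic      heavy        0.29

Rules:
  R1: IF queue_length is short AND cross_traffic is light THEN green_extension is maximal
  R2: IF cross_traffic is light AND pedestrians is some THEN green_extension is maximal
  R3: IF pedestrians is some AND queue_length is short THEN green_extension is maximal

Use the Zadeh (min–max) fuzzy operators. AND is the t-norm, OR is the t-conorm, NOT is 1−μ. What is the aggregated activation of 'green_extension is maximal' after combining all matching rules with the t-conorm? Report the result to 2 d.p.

R1: short=0.57, light=0.17; AND[min(a, b)] → w = 0.17
R2: light=0.17, some=0.27; AND[min(a, b)] → w = 0.17
R3: some=0.27, short=0.57; AND[min(a, b)] → w = 0.27
Rules with consequent 'maximal': {R1, R2, R3} → strengths 0.17, 0.17, 0.27
Aggregate via t-conorm [max(a, b)]: 0.27

0.27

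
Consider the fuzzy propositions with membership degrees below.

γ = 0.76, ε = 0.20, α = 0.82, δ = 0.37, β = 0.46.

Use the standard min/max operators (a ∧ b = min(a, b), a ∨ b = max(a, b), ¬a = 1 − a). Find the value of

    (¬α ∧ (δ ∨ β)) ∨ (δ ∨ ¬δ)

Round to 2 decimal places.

0.63

¬α = 1 − 0.82 = 0.18
δ ∨ β = max(a, b) on (0.37, 0.46) = 0.46
¬α ∧ (δ ∨ β) = min(a, b) on (0.18, 0.46) = 0.18
¬δ = 1 − 0.37 = 0.63
δ ∨ ¬δ = max(a, b) on (0.37, 0.63) = 0.63
(¬α ∧ (δ ∨ β)) ∨ (δ ∨ ¬δ) = max(a, b) on (0.18, 0.63) = 0.63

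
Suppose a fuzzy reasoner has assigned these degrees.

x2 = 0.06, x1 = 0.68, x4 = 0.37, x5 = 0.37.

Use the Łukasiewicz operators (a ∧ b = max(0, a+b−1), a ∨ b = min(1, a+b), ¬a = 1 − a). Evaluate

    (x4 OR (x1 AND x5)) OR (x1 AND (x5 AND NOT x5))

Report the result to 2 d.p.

x1 AND x5 = max(0, a+b−1) on (0.68, 0.37) = 0.05
x4 OR (x1 AND x5) = min(1, a+b) on (0.37, 0.05) = 0.42
NOT x5 = 1 − 0.37 = 0.63
x5 AND NOT x5 = max(0, a+b−1) on (0.37, 0.63) = 0.00
x1 AND (x5 AND NOT x5) = max(0, a+b−1) on (0.68, 0.00) = 0.00
(x4 OR (x1 AND x5)) OR (x1 AND (x5 AND NOT x5)) = min(1, a+b) on (0.42, 0.00) = 0.42

0.42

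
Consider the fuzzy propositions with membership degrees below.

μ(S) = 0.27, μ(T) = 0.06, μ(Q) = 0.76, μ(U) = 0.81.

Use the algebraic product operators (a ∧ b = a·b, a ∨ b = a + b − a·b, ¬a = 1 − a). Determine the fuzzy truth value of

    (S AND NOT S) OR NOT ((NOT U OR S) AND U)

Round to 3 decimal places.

NOT S = 1 − 0.2700 = 0.7300
S AND NOT S = a·b on (0.2700, 0.7300) = 0.1971
NOT U = 1 − 0.8100 = 0.1900
NOT U OR S = a + b − a·b on (0.1900, 0.2700) = 0.4087
(NOT U OR S) AND U = a·b on (0.4087, 0.8100) = 0.3310
NOT ((NOT U OR S) AND U) = 1 − 0.3310 = 0.6690
(S AND NOT S) OR NOT ((NOT U OR S) AND U) = a + b − a·b on (0.1971, 0.6690) = 0.7342

0.734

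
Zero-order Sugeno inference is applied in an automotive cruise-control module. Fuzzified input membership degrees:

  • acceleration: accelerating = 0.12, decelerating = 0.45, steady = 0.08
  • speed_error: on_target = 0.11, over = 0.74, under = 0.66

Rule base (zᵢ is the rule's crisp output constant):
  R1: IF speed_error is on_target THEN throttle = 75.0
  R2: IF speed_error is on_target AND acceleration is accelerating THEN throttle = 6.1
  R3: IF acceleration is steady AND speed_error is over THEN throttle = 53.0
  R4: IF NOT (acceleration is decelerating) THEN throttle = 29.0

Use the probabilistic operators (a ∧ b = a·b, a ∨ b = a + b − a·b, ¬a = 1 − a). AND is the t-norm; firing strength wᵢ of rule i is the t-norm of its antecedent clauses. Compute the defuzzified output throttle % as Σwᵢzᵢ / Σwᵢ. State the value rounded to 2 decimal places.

R1 (z=75.0): on_target=0.11 → w = 0.1100
R2 (z=6.1): on_target=0.11, accelerating=0.12; AND[a·b] → w = 0.0132
R3 (z=53.0): steady=0.08, over=0.74; AND[a·b] → w = 0.0592
R4 (z=29.0): ¬decelerating=1−0.45=0.55 → w = 0.5500
Weighted average = (0.1100·75.0 + 0.0132·6.1 + 0.0592·53.0 + 0.5500·29.0) / (0.1100 + 0.0132 + 0.0592 + 0.5500)
  = 27.4181 / 0.7324 = 37.44

37.44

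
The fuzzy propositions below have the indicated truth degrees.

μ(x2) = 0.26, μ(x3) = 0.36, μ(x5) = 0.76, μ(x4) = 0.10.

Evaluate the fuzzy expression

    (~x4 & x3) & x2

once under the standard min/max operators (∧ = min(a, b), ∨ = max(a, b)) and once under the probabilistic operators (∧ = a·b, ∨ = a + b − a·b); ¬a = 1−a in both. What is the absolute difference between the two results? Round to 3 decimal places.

Under standard min/max:
  ~x4 = 1 − 0.10 = 0.90
  ~x4 & x3 = min(a, b) on (0.90, 0.36) = 0.36
  (~x4 & x3) & x2 = min(a, b) on (0.36, 0.26) = 0.26
  → value = 0.2600
Under probabilistic:
  ~x4 = 1 − 0.1000 = 0.9000
  ~x4 & x3 = a·b on (0.9000, 0.3600) = 0.3240
  (~x4 & x3) & x2 = a·b on (0.3240, 0.2600) = 0.0842
  → value = 0.0842
|0.2600 − 0.0842| = 0.176

0.176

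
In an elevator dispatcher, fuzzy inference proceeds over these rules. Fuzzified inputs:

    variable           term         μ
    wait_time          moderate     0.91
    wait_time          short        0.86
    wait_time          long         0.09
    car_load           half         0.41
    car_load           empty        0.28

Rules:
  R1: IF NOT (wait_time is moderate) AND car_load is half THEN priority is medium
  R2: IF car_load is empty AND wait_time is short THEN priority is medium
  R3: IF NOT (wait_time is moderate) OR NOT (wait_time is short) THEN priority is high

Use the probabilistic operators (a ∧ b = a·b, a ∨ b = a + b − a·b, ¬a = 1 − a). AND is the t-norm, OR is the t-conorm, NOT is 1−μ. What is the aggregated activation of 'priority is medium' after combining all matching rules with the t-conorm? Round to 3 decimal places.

0.269

R1: ¬moderate=1−0.91=0.09, half=0.41; AND[a·b] → w = 0.0369
R2: empty=0.28, short=0.86; AND[a·b] → w = 0.2408
R3: ¬moderate=1−0.91=0.09, ¬short=1−0.86=0.14; OR[a + b − a·b] → w = 0.2174
Rules with consequent 'medium': {R1, R2} → strengths 0.0369, 0.2408
Aggregate via t-conorm [a + b − a·b]: 0.2688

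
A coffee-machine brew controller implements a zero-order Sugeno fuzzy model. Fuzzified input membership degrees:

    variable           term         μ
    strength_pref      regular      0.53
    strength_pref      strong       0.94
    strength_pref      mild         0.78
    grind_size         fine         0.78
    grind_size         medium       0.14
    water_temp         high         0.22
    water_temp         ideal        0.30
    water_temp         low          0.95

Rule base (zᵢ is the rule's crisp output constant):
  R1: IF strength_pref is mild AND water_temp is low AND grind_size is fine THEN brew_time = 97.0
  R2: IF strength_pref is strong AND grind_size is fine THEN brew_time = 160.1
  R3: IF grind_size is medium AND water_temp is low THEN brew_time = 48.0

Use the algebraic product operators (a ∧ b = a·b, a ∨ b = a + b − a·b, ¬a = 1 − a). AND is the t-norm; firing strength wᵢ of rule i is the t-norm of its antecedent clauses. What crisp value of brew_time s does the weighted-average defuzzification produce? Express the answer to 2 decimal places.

124.52

R1 (z=97.0): mild=0.78, low=0.95, fine=0.78; AND[a·b] → w = 0.5780
R2 (z=160.1): strong=0.94, fine=0.78; AND[a·b] → w = 0.7332
R3 (z=48.0): medium=0.14, low=0.95; AND[a·b] → w = 0.1330
Weighted average = (0.5780·97.0 + 0.7332·160.1 + 0.1330·48.0) / (0.5780 + 0.7332 + 0.1330)
  = 179.8334 / 1.4442 = 124.52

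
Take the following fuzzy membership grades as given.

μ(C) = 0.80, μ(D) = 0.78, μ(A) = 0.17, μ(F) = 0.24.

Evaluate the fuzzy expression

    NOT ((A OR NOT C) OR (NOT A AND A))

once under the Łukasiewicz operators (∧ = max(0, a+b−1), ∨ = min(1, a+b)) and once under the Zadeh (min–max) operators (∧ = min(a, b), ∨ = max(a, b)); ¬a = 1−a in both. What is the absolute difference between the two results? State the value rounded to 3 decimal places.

0.170

Under Łukasiewicz:
  NOT C = 1 − 0.80 = 0.20
  A OR NOT C = min(1, a+b) on (0.17, 0.20) = 0.37
  NOT A = 1 − 0.17 = 0.83
  NOT A AND A = max(0, a+b−1) on (0.83, 0.17) = 0.00
  (A OR NOT C) OR (NOT A AND A) = min(1, a+b) on (0.37, 0.00) = 0.37
  NOT ((A OR NOT C) OR (NOT A AND A)) = 1 − 0.37 = 0.63
  → value = 0.6300
Under Zadeh (min–max):
  NOT C = 1 − 0.80 = 0.20
  A OR NOT C = max(a, b) on (0.17, 0.20) = 0.20
  NOT A = 1 − 0.17 = 0.83
  NOT A AND A = min(a, b) on (0.83, 0.17) = 0.17
  (A OR NOT C) OR (NOT A AND A) = max(a, b) on (0.20, 0.17) = 0.20
  NOT ((A OR NOT C) OR (NOT A AND A)) = 1 − 0.20 = 0.80
  → value = 0.8000
|0.6300 − 0.8000| = 0.170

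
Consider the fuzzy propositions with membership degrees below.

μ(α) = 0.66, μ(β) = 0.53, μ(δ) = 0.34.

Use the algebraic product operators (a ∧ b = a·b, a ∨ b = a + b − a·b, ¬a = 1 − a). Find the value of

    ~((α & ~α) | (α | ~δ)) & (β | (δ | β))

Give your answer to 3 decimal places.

0.077

~α = 1 − 0.6600 = 0.3400
α & ~α = a·b on (0.6600, 0.3400) = 0.2244
~δ = 1 − 0.3400 = 0.6600
α | ~δ = a + b − a·b on (0.6600, 0.6600) = 0.8844
(α & ~α) | (α | ~δ) = a + b − a·b on (0.2244, 0.8844) = 0.9103
~((α & ~α) | (α | ~δ)) = 1 − 0.9103 = 0.0897
δ | β = a + b − a·b on (0.3400, 0.5300) = 0.6898
β | (δ | β) = a + b − a·b on (0.5300, 0.6898) = 0.8542
~((α & ~α) | (α | ~δ)) & (β | (δ | β)) = a·b on (0.0897, 0.8542) = 0.0766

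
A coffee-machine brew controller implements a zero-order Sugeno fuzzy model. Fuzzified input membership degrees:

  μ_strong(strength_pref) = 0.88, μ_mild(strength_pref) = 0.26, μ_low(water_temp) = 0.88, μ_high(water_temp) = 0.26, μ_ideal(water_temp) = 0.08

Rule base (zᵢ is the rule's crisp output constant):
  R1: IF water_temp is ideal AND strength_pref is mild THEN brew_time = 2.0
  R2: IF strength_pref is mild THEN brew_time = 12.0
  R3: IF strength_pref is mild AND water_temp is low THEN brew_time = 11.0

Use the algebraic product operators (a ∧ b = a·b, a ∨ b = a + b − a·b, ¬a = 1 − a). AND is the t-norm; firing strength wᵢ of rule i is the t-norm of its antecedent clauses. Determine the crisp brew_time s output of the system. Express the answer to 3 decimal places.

11.143

R1 (z=2.0): ideal=0.08, mild=0.26; AND[a·b] → w = 0.0208
R2 (z=12.0): mild=0.26 → w = 0.2600
R3 (z=11.0): mild=0.26, low=0.88; AND[a·b] → w = 0.2288
Weighted average = (0.0208·2.0 + 0.2600·12.0 + 0.2288·11.0) / (0.0208 + 0.2600 + 0.2288)
  = 5.6784 / 0.5096 = 11.143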